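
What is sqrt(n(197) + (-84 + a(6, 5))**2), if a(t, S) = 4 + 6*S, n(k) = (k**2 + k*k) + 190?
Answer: 2*sqrt(20077) ≈ 283.39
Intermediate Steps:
n(k) = 190 + 2*k**2 (n(k) = (k**2 + k**2) + 190 = 2*k**2 + 190 = 190 + 2*k**2)
sqrt(n(197) + (-84 + a(6, 5))**2) = sqrt((190 + 2*197**2) + (-84 + (4 + 6*5))**2) = sqrt((190 + 2*38809) + (-84 + (4 + 30))**2) = sqrt((190 + 77618) + (-84 + 34)**2) = sqrt(77808 + (-50)**2) = sqrt(77808 + 2500) = sqrt(80308) = 2*sqrt(20077)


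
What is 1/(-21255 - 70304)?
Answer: -1/91559 ≈ -1.0922e-5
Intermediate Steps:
1/(-21255 - 70304) = 1/(-91559) = -1/91559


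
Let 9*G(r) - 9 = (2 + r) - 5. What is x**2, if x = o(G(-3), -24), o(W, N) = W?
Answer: 1/9 ≈ 0.11111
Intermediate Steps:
G(r) = 2/3 + r/9 (G(r) = 1 + ((2 + r) - 5)/9 = 1 + (-3 + r)/9 = 1 + (-1/3 + r/9) = 2/3 + r/9)
x = 1/3 (x = 2/3 + (1/9)*(-3) = 2/3 - 1/3 = 1/3 ≈ 0.33333)
x**2 = (1/3)**2 = 1/9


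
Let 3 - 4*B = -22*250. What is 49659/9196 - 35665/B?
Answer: -1038627883/50605588 ≈ -20.524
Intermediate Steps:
B = 5503/4 (B = ¾ - (-11)*250/2 = ¾ - ¼*(-5500) = ¾ + 1375 = 5503/4 ≈ 1375.8)
49659/9196 - 35665/B = 49659/9196 - 35665/5503/4 = 49659*(1/9196) - 35665*4/5503 = 49659/9196 - 142660/5503 = -1038627883/50605588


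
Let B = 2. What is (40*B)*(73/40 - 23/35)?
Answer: 654/7 ≈ 93.429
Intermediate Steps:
(40*B)*(73/40 - 23/35) = (40*2)*(73/40 - 23/35) = 80*(73*(1/40) - 23*1/35) = 80*(73/40 - 23/35) = 80*(327/280) = 654/7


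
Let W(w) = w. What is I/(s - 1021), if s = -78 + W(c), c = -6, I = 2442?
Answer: -2442/1105 ≈ -2.2100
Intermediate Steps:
s = -84 (s = -78 - 6 = -84)
I/(s - 1021) = 2442/(-84 - 1021) = 2442/(-1105) = 2442*(-1/1105) = -2442/1105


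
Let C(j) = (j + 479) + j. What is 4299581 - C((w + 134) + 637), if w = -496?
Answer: 4298552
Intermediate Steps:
C(j) = 479 + 2*j (C(j) = (479 + j) + j = 479 + 2*j)
4299581 - C((w + 134) + 637) = 4299581 - (479 + 2*((-496 + 134) + 637)) = 4299581 - (479 + 2*(-362 + 637)) = 4299581 - (479 + 2*275) = 4299581 - (479 + 550) = 4299581 - 1*1029 = 4299581 - 1029 = 4298552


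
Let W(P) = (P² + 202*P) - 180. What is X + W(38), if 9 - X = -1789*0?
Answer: 8949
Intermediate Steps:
W(P) = -180 + P² + 202*P
X = 9 (X = 9 - (-1789)*0 = 9 - 1*0 = 9 + 0 = 9)
X + W(38) = 9 + (-180 + 38² + 202*38) = 9 + (-180 + 1444 + 7676) = 9 + 8940 = 8949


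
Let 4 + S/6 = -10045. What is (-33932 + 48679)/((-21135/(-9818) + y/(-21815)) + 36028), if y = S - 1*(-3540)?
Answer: 3158507593490/7717483421557 ≈ 0.40927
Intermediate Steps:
S = -60294 (S = -24 + 6*(-10045) = -24 - 60270 = -60294)
y = -56754 (y = -60294 - 1*(-3540) = -60294 + 3540 = -56754)
(-33932 + 48679)/((-21135/(-9818) + y/(-21815)) + 36028) = (-33932 + 48679)/((-21135/(-9818) - 56754/(-21815)) + 36028) = 14747/((-21135*(-1/9818) - 56754*(-1/21815)) + 36028) = 14747/((21135/9818 + 56754/21815) + 36028) = 14747/(1018270797/214179670 + 36028) = 14747/(7717483421557/214179670) = 14747*(214179670/7717483421557) = 3158507593490/7717483421557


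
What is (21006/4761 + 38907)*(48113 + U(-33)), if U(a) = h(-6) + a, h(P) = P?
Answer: 989561802138/529 ≈ 1.8706e+9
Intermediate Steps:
U(a) = -6 + a
(21006/4761 + 38907)*(48113 + U(-33)) = (21006/4761 + 38907)*(48113 + (-6 - 33)) = (21006*(1/4761) + 38907)*(48113 - 39) = (2334/529 + 38907)*48074 = (20584137/529)*48074 = 989561802138/529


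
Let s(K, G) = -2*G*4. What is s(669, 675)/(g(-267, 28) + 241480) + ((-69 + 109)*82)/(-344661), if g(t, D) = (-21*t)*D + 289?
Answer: -633823720/27487748733 ≈ -0.023058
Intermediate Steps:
g(t, D) = 289 - 21*D*t (g(t, D) = -21*D*t + 289 = 289 - 21*D*t)
s(K, G) = -8*G
s(669, 675)/(g(-267, 28) + 241480) + ((-69 + 109)*82)/(-344661) = (-8*675)/((289 - 21*28*(-267)) + 241480) + ((-69 + 109)*82)/(-344661) = -5400/((289 + 156996) + 241480) + (40*82)*(-1/344661) = -5400/(157285 + 241480) + 3280*(-1/344661) = -5400/398765 - 3280/344661 = -5400*1/398765 - 3280/344661 = -1080/79753 - 3280/344661 = -633823720/27487748733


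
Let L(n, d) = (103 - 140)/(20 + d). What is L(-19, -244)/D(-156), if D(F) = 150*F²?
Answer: 37/817689600 ≈ 4.5249e-8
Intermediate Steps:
L(n, d) = -37/(20 + d)
L(-19, -244)/D(-156) = (-37/(20 - 244))/((150*(-156)²)) = (-37/(-224))/((150*24336)) = -37*(-1/224)/3650400 = (37/224)*(1/3650400) = 37/817689600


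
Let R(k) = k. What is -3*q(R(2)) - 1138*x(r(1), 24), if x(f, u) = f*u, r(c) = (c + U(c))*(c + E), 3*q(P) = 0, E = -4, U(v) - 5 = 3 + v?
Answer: 819360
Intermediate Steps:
U(v) = 8 + v (U(v) = 5 + (3 + v) = 8 + v)
q(P) = 0 (q(P) = (⅓)*0 = 0)
r(c) = (-4 + c)*(8 + 2*c) (r(c) = (c + (8 + c))*(c - 4) = (8 + 2*c)*(-4 + c) = (-4 + c)*(8 + 2*c))
-3*q(R(2)) - 1138*x(r(1), 24) = -3*0 - 1138*(-32 + 2*1²)*24 = 0 - 1138*(-32 + 2*1)*24 = 0 - 1138*(-32 + 2)*24 = 0 - (-34140)*24 = 0 - 1138*(-720) = 0 + 819360 = 819360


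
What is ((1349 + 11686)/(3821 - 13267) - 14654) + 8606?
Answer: -57142443/9446 ≈ -6049.4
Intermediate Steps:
((1349 + 11686)/(3821 - 13267) - 14654) + 8606 = (13035/(-9446) - 14654) + 8606 = (13035*(-1/9446) - 14654) + 8606 = (-13035/9446 - 14654) + 8606 = -138434719/9446 + 8606 = -57142443/9446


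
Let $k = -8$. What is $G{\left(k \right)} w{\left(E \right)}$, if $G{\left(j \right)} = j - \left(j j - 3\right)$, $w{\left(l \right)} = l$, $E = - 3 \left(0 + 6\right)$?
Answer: $1242$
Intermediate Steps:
$E = -18$ ($E = \left(-3\right) 6 = -18$)
$G{\left(j \right)} = 3 + j - j^{2}$ ($G{\left(j \right)} = j - \left(j^{2} - 3\right) = j - \left(-3 + j^{2}\right) = 3 + j - j^{2}$)
$G{\left(k \right)} w{\left(E \right)} = \left(3 - 8 - \left(-8\right)^{2}\right) \left(-18\right) = \left(3 - 8 - 64\right) \left(-18\right) = \left(-69\right) \left(-18\right) = 1242$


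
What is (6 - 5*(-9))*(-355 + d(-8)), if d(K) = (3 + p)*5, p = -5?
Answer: -18615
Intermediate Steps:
d(K) = -10 (d(K) = (3 - 5)*5 = -2*5 = -10)
(6 - 5*(-9))*(-355 + d(-8)) = (6 - 5*(-9))*(-355 - 10) = (6 + 45)*(-365) = 51*(-365) = -18615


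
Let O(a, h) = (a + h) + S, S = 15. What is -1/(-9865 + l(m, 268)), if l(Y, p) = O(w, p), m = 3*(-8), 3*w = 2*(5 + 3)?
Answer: 3/28730 ≈ 0.00010442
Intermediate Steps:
w = 16/3 (w = (2*(5 + 3))/3 = (2*8)/3 = (⅓)*16 = 16/3 ≈ 5.3333)
m = -24
O(a, h) = 15 + a + h (O(a, h) = (a + h) + 15 = 15 + a + h)
l(Y, p) = 61/3 + p (l(Y, p) = 15 + 16/3 + p = 61/3 + p)
-1/(-9865 + l(m, 268)) = -1/(-9865 + (61/3 + 268)) = -1/(-9865 + 865/3) = -1/(-28730/3) = -1*(-3/28730) = 3/28730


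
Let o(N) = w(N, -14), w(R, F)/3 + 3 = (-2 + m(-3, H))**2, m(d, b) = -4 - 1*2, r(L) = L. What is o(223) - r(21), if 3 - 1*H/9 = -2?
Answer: 162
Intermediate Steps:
H = 45 (H = 27 - 9*(-2) = 27 + 18 = 45)
m(d, b) = -6 (m(d, b) = -4 - 2 = -6)
w(R, F) = 183 (w(R, F) = -9 + 3*(-2 - 6)**2 = -9 + 3*(-8)**2 = -9 + 3*64 = -9 + 192 = 183)
o(N) = 183
o(223) - r(21) = 183 - 1*21 = 183 - 21 = 162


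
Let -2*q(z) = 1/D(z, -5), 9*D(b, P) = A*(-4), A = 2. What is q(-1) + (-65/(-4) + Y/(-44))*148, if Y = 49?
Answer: 394371/176 ≈ 2240.7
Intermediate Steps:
D(b, P) = -8/9 (D(b, P) = (2*(-4))/9 = (1/9)*(-8) = -8/9)
q(z) = 9/16 (q(z) = -1/(2*(-8/9)) = -1/2*(-9/8) = 9/16)
q(-1) + (-65/(-4) + Y/(-44))*148 = 9/16 + (-65/(-4) + 49/(-44))*148 = 9/16 + (-65*(-1/4) + 49*(-1/44))*148 = 9/16 + (65/4 - 49/44)*148 = 9/16 + (333/22)*148 = 9/16 + 24642/11 = 394371/176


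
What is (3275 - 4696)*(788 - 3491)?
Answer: 3840963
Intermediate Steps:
(3275 - 4696)*(788 - 3491) = -1421*(-2703) = 3840963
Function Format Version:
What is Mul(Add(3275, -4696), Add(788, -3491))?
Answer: 3840963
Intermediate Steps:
Mul(Add(3275, -4696), Add(788, -3491)) = Mul(-1421, -2703) = 3840963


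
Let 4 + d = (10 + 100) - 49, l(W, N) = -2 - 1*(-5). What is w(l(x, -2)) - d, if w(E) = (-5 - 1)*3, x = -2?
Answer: -75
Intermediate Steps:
l(W, N) = 3 (l(W, N) = -2 + 5 = 3)
w(E) = -18 (w(E) = -6*3 = -18)
d = 57 (d = -4 + ((10 + 100) - 49) = -4 + (110 - 49) = -4 + 61 = 57)
w(l(x, -2)) - d = -18 - 1*57 = -18 - 57 = -75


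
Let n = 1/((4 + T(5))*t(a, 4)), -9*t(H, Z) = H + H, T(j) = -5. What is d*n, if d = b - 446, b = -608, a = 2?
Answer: -4743/2 ≈ -2371.5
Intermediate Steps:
t(H, Z) = -2*H/9 (t(H, Z) = -(H + H)/9 = -2*H/9)
d = -1054 (d = -608 - 446 = -1054)
n = 9/4 (n = 1/((4 - 5)*(-2/9*2)) = 1/(-1*(-4/9)) = 1/(4/9) = 9/4 ≈ 2.2500)
d*n = -1054*9/4 = -4743/2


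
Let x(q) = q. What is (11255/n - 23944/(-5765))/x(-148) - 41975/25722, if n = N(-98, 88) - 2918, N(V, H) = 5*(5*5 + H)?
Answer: -42025169300927/25820086474260 ≈ -1.6276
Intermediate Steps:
N(V, H) = 125 + 5*H (N(V, H) = 5*(25 + H) = 125 + 5*H)
n = -2353 (n = (125 + 5*88) - 2918 = (125 + 440) - 2918 = 565 - 2918 = -2353)
(11255/n - 23944/(-5765))/x(-148) - 41975/25722 = (11255/(-2353) - 23944/(-5765))/(-148) - 41975/25722 = (11255*(-1/2353) - 23944*(-1/5765))*(-1/148) - 41975*1/25722 = (-11255/2353 + 23944/5765)*(-1/148) - 41975/25722 = -8544843/13565045*(-1/148) - 41975/25722 = 8544843/2007626660 - 41975/25722 = -42025169300927/25820086474260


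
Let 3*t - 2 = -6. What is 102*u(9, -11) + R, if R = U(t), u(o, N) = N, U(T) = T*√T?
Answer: -1122 - 8*I*√3/9 ≈ -1122.0 - 1.5396*I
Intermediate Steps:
t = -4/3 (t = ⅔ + (⅓)*(-6) = ⅔ - 2 = -4/3 ≈ -1.3333)
U(T) = T^(3/2)
R = -8*I*√3/9 (R = (-4/3)^(3/2) = -8*I*√3/9 ≈ -1.5396*I)
102*u(9, -11) + R = 102*(-11) - 8*I*√3/9 = -1122 - 8*I*√3/9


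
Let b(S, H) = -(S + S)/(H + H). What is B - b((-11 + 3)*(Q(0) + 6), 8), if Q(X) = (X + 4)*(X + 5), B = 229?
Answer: 203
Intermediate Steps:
Q(X) = (4 + X)*(5 + X)
b(S, H) = -S/H (b(S, H) = -2*S/(2*H) = -2*S*1/(2*H) = -S/H)
B - b((-11 + 3)*(Q(0) + 6), 8) = 229 - (-1)*(-11 + 3)*((20 + 0² + 9*0) + 6)/8 = 229 - (-1)*(-8*((20 + 0 + 0) + 6))/8 = 229 - (-1)*(-8*(20 + 6))/8 = 229 - (-1)*(-8*26)/8 = 229 - (-1)*(-208)/8 = 229 - 1*26 = 229 - 26 = 203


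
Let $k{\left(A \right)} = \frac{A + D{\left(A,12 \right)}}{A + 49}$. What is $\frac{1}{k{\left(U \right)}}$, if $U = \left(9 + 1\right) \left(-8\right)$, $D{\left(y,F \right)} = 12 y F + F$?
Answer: $\frac{31}{11588} \approx 0.0026752$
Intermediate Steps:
$D{\left(y,F \right)} = F + 12 F y$ ($D{\left(y,F \right)} = 12 F y + F = F + 12 F y$)
$U = -80$ ($U = 10 \left(-8\right) = -80$)
$k{\left(A \right)} = \frac{12 + 145 A}{49 + A}$ ($k{\left(A \right)} = \frac{A + 12 \left(1 + 12 A\right)}{A + 49} = \frac{A + \left(12 + 144 A\right)}{49 + A} = \frac{12 + 145 A}{49 + A}$)
$\frac{1}{k{\left(U \right)}} = \frac{1}{\frac{1}{49 - 80} \left(12 + 145 \left(-80\right)\right)} = \frac{1}{\frac{1}{-31} \left(12 - 11600\right)} = \frac{1}{\left(- \frac{1}{31}\right) \left(-11588\right)} = \frac{1}{\frac{11588}{31}} = \frac{31}{11588}$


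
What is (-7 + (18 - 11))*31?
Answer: 0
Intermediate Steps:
(-7 + (18 - 11))*31 = (-7 + 7)*31 = 0*31 = 0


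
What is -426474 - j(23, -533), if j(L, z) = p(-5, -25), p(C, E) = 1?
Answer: -426475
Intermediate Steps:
j(L, z) = 1
-426474 - j(23, -533) = -426474 - 1*1 = -426474 - 1 = -426475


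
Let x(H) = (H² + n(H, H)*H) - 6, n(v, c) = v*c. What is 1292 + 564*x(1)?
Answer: -964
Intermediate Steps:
n(v, c) = c*v
x(H) = -6 + H² + H³ (x(H) = (H² + (H*H)*H) - 6 = (H² + H²*H) - 6 = (H² + H³) - 6 = -6 + H² + H³)
1292 + 564*x(1) = 1292 + 564*(-6 + 1² + 1³) = 1292 + 564*(-6 + 1 + 1) = 1292 + 564*(-4) = 1292 - 2256 = -964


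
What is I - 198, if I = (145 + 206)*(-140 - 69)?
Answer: -73557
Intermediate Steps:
I = -73359 (I = 351*(-209) = -73359)
I - 198 = -73359 - 198 = -73557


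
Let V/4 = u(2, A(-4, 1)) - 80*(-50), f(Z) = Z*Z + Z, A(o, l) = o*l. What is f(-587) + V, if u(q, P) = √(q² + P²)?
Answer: 359982 + 8*√5 ≈ 3.6000e+5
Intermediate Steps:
A(o, l) = l*o
u(q, P) = √(P² + q²)
f(Z) = Z + Z² (f(Z) = Z² + Z = Z + Z²)
V = 16000 + 8*√5 (V = 4*(√((1*(-4))² + 2²) - 80*(-50)) = 4*(√((-4)² + 4) + 4000) = 4*(√(16 + 4) + 4000) = 4*(√20 + 4000) = 4*(2*√5 + 4000) = 4*(4000 + 2*√5) = 16000 + 8*√5 ≈ 16018.)
f(-587) + V = -587*(1 - 587) + (16000 + 8*√5) = -587*(-586) + (16000 + 8*√5) = 343982 + (16000 + 8*√5) = 359982 + 8*√5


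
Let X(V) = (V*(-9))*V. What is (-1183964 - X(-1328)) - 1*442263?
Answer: 14246029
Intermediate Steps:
X(V) = -9*V² (X(V) = (-9*V)*V = -9*V²)
(-1183964 - X(-1328)) - 1*442263 = (-1183964 - (-9)*(-1328)²) - 1*442263 = (-1183964 - (-9)*1763584) - 442263 = (-1183964 - 1*(-15872256)) - 442263 = (-1183964 + 15872256) - 442263 = 14688292 - 442263 = 14246029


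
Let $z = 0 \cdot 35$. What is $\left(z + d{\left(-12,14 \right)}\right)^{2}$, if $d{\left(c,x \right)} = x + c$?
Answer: $4$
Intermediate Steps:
$d{\left(c,x \right)} = c + x$
$z = 0$
$\left(z + d{\left(-12,14 \right)}\right)^{2} = \left(0 + \left(-12 + 14\right)\right)^{2} = \left(0 + 2\right)^{2} = 2^{2} = 4$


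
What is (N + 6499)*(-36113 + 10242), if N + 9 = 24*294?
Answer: -350448566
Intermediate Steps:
N = 7047 (N = -9 + 24*294 = -9 + 7056 = 7047)
(N + 6499)*(-36113 + 10242) = (7047 + 6499)*(-36113 + 10242) = 13546*(-25871) = -350448566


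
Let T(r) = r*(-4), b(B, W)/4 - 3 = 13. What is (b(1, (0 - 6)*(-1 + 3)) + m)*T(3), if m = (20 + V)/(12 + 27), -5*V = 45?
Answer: -10028/13 ≈ -771.38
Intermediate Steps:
V = -9 (V = -1/5*45 = -9)
b(B, W) = 64 (b(B, W) = 12 + 4*13 = 12 + 52 = 64)
T(r) = -4*r
m = 11/39 (m = (20 - 9)/(12 + 27) = 11/39 ≈ 0.28205)
(b(1, (0 - 6)*(-1 + 3)) + m)*T(3) = (64 + 11/39)*(-4*3) = (2507/39)*(-12) = -10028/13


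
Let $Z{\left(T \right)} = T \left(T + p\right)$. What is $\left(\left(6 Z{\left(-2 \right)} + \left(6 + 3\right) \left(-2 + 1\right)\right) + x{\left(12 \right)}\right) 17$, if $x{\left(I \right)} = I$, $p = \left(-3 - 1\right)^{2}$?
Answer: $-2805$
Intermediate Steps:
$p = 16$ ($p = \left(-4\right)^{2} = 16$)
$Z{\left(T \right)} = T \left(16 + T\right)$ ($Z{\left(T \right)} = T \left(T + 16\right) = T \left(16 + T\right)$)
$\left(\left(6 Z{\left(-2 \right)} + \left(6 + 3\right) \left(-2 + 1\right)\right) + x{\left(12 \right)}\right) 17 = \left(\left(6 \left(- 2 \left(16 - 2\right)\right) + \left(6 + 3\right) \left(-2 + 1\right)\right) + 12\right) 17 = \left(\left(6 \left(\left(-2\right) 14\right) + 9 \left(-1\right)\right) + 12\right) 17 = \left(\left(6 \left(-28\right) - 9\right) + 12\right) 17 = \left(\left(-168 - 9\right) + 12\right) 17 = \left(-177 + 12\right) 17 = \left(-165\right) 17 = -2805$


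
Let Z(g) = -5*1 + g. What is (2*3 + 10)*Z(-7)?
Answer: -192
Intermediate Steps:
Z(g) = -5 + g
(2*3 + 10)*Z(-7) = (2*3 + 10)*(-5 - 7) = (6 + 10)*(-12) = 16*(-12) = -192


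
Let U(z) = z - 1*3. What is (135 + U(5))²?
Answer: 18769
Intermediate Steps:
U(z) = -3 + z (U(z) = z - 3 = -3 + z)
(135 + U(5))² = (135 + (-3 + 5))² = (135 + 2)² = 137² = 18769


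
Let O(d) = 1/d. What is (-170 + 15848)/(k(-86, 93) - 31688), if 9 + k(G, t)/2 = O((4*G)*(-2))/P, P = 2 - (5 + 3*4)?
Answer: -80898480/163602961 ≈ -0.49448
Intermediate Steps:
P = -15 (P = 2 - (5 + 12) = 2 - 1*17 = 2 - 17 = -15)
k(G, t) = -18 + 1/(60*G) (k(G, t) = -18 + 2*(1/(((4*G)*(-2))*(-15))) = -18 + 2*(-1/15/(-8*G)) = -18 + 2*(-1/(8*G)*(-1/15)) = -18 + 2*(1/(120*G)) = -18 + 1/(60*G))
(-170 + 15848)/(k(-86, 93) - 31688) = (-170 + 15848)/((-18 + (1/60)/(-86)) - 31688) = 15678/((-18 + (1/60)*(-1/86)) - 31688) = 15678/((-18 - 1/5160) - 31688) = 15678/(-92881/5160 - 31688) = 15678/(-163602961/5160) = 15678*(-5160/163602961) = -80898480/163602961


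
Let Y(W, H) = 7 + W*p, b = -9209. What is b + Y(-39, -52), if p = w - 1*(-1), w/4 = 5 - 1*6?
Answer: -9085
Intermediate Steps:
w = -4 (w = 4*(5 - 1*6) = 4*(5 - 6) = 4*(-1) = -4)
p = -3 (p = -4 - 1*(-1) = -4 + 1 = -3)
Y(W, H) = 7 - 3*W (Y(W, H) = 7 + W*(-3) = 7 - 3*W)
b + Y(-39, -52) = -9209 + (7 - 3*(-39)) = -9209 + (7 + 117) = -9209 + 124 = -9085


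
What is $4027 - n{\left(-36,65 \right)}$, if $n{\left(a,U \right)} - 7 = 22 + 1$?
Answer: $3997$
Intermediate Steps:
$n{\left(a,U \right)} = 30$ ($n{\left(a,U \right)} = 7 + \left(22 + 1\right) = 7 + 23 = 30$)
$4027 - n{\left(-36,65 \right)} = 4027 - 30 = 3997$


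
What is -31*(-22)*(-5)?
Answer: -3410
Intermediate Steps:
-31*(-22)*(-5) = 682*(-5) = -3410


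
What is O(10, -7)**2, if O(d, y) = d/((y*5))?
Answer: 4/49 ≈ 0.081633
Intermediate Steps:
O(d, y) = d/(5*y) (O(d, y) = d/((5*y)) = d*(1/(5*y)) = d/(5*y))
O(10, -7)**2 = ((1/5)*10/(-7))**2 = ((1/5)*10*(-1/7))**2 = (-2/7)**2 = 4/49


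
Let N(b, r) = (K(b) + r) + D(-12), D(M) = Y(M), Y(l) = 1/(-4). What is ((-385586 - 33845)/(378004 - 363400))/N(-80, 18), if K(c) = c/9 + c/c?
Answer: -1258293/432035 ≈ -2.9125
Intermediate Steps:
Y(l) = -¼
D(M) = -¼
K(c) = 1 + c/9 (K(c) = c*(⅑) + 1 = c/9 + 1 = 1 + c/9)
N(b, r) = ¾ + r + b/9 (N(b, r) = ((1 + b/9) + r) - ¼ = (1 + r + b/9) - ¼ = ¾ + r + b/9)
((-385586 - 33845)/(378004 - 363400))/N(-80, 18) = ((-385586 - 33845)/(378004 - 363400))/(¾ + 18 + (⅑)*(-80)) = (-419431/14604)/(¾ + 18 - 80/9) = (-419431*1/14604)/(355/36) = -419431/14604*36/355 = -1258293/432035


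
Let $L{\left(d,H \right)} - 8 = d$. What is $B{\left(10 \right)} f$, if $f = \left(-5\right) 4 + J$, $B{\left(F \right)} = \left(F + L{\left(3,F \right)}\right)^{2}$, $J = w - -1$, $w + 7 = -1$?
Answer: $-11907$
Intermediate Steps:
$w = -8$ ($w = -7 - 1 = -8$)
$L{\left(d,H \right)} = 8 + d$
$J = -7$ ($J = -8 - -1 = -8 + 1 = -7$)
$B{\left(F \right)} = \left(11 + F\right)^{2}$ ($B{\left(F \right)} = \left(F + \left(8 + 3\right)\right)^{2} = \left(F + 11\right)^{2} = \left(11 + F\right)^{2}$)
$f = -27$ ($f = \left(-5\right) 4 - 7 = -20 - 7 = -27$)
$B{\left(10 \right)} f = \left(11 + 10\right)^{2} \left(-27\right) = 21^{2} \left(-27\right) = 441 \left(-27\right) = -11907$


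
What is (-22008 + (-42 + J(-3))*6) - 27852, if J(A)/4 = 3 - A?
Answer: -49968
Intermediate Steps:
J(A) = 12 - 4*A (J(A) = 4*(3 - A) = 12 - 4*A)
(-22008 + (-42 + J(-3))*6) - 27852 = (-22008 + (-42 + (12 - 4*(-3)))*6) - 27852 = (-22008 + (-42 + (12 + 12))*6) - 27852 = (-22008 + (-42 + 24)*6) - 27852 = (-22008 - 18*6) - 27852 = (-22008 - 108) - 27852 = -22116 - 27852 = -49968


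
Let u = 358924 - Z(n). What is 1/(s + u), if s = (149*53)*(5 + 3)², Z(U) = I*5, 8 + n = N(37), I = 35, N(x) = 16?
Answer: 1/864157 ≈ 1.1572e-6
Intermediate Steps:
n = 8 (n = -8 + 16 = 8)
Z(U) = 175 (Z(U) = 35*5 = 175)
s = 505408 (s = 7897*8² = 7897*64 = 505408)
u = 358749 (u = 358924 - 1*175 = 358924 - 175 = 358749)
1/(s + u) = 1/(505408 + 358749) = 1/864157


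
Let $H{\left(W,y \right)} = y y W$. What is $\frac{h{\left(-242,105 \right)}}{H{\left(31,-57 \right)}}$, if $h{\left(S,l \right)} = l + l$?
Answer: $\frac{70}{33573} \approx 0.002085$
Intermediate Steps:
$H{\left(W,y \right)} = W y^{2}$ ($H{\left(W,y \right)} = y^{2} W = W y^{2}$)
$h{\left(S,l \right)} = 2 l$
$\frac{h{\left(-242,105 \right)}}{H{\left(31,-57 \right)}} = \frac{2 \cdot 105}{31 \left(-57\right)^{2}} = \frac{210}{31 \cdot 3249} = \frac{210}{100719} = 210 \cdot \frac{1}{100719} = \frac{70}{33573}$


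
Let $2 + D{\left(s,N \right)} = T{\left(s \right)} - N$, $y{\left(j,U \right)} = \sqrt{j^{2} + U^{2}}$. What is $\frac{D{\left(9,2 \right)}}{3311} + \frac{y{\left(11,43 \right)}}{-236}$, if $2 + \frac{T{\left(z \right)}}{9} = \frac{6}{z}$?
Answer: $- \frac{16}{3311} - \frac{\sqrt{1970}}{236} \approx -0.1929$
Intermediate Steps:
$y{\left(j,U \right)} = \sqrt{U^{2} + j^{2}}$
$T{\left(z \right)} = -18 + \frac{54}{z}$ ($T{\left(z \right)} = -18 + 9 \frac{6}{z} = -18 + \frac{54}{z}$)
$D{\left(s,N \right)} = -20 - N + \frac{54}{s}$ ($D{\left(s,N \right)} = -2 - \left(18 + N - \frac{54}{s}\right) = -20 - N + \frac{54}{s}$)
$\frac{D{\left(9,2 \right)}}{3311} + \frac{y{\left(11,43 \right)}}{-236} = \frac{-20 - 2 + \frac{54}{9}}{3311} + \frac{\sqrt{43^{2} + 11^{2}}}{-236} = \left(-20 - 2 + 54 \cdot \frac{1}{9}\right) \frac{1}{3311} + \sqrt{1849 + 121} \left(- \frac{1}{236}\right) = \left(-20 - 2 + 6\right) \frac{1}{3311} + \sqrt{1970} \left(- \frac{1}{236}\right) = \left(-16\right) \frac{1}{3311} - \frac{\sqrt{1970}}{236} = - \frac{16}{3311} - \frac{\sqrt{1970}}{236}$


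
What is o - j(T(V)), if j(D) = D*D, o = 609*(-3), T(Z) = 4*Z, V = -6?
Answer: -2403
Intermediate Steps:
o = -1827
j(D) = D**2
o - j(T(V)) = -1827 - (4*(-6))**2 = -1827 - 1*(-24)**2 = -1827 - 1*576 = -1827 - 576 = -2403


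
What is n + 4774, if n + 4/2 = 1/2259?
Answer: 10779949/2259 ≈ 4772.0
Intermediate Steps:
n = -4517/2259 (n = -2 + 1/2259 = -4517/2259 ≈ -1.9996)
n + 4774 = -4517/2259 + 4774 = 10779949/2259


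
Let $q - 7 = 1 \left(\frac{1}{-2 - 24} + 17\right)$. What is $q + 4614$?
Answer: $\frac{120587}{26} \approx 4638.0$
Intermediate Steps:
$q = \frac{623}{26}$ ($q = 7 + 1 \left(\frac{1}{-2 - 24} + 17\right) = 7 + 1 \left(\frac{1}{-26} + 17\right) = 7 + 1 \left(- \frac{1}{26} + 17\right) = 7 + 1 \cdot \frac{441}{26} = 7 + \frac{441}{26} = \frac{623}{26} \approx 23.962$)
$q + 4614 = \frac{623}{26} + 4614 = \frac{120587}{26}$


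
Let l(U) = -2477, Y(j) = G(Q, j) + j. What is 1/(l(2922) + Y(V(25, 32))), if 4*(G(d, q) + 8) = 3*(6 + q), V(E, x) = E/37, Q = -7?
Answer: -148/366939 ≈ -0.00040334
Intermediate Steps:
V(E, x) = E/37 (V(E, x) = E*(1/37) = E/37)
G(d, q) = -7/2 + 3*q/4 (G(d, q) = -8 + (3*(6 + q))/4 = -8 + (18 + 3*q)/4 = -8 + (9/2 + 3*q/4) = -7/2 + 3*q/4)
Y(j) = -7/2 + 7*j/4 (Y(j) = (-7/2 + 3*j/4) + j = -7/2 + 7*j/4)
1/(l(2922) + Y(V(25, 32))) = 1/(-2477 + (-7/2 + 7*((1/37)*25)/4)) = 1/(-2477 + (-7/2 + (7/4)*(25/37))) = 1/(-2477 + (-7/2 + 175/148)) = 1/(-2477 - 343/148) = 1/(-366939/148) = -148/366939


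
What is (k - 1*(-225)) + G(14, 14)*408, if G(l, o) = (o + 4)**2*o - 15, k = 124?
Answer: 1844917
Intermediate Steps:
G(l, o) = -15 + o*(4 + o)**2 (G(l, o) = (4 + o)**2*o - 15 = o*(4 + o)**2 - 15 = -15 + o*(4 + o)**2)
(k - 1*(-225)) + G(14, 14)*408 = (124 - 1*(-225)) + (-15 + 14*(4 + 14)**2)*408 = (124 + 225) + (-15 + 14*18**2)*408 = 349 + (-15 + 14*324)*408 = 349 + (-15 + 4536)*408 = 349 + 4521*408 = 349 + 1844568 = 1844917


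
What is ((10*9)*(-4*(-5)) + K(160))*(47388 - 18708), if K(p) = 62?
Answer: 53402160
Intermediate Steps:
((10*9)*(-4*(-5)) + K(160))*(47388 - 18708) = ((10*9)*(-4*(-5)) + 62)*(47388 - 18708) = (90*20 + 62)*28680 = (1800 + 62)*28680 = 1862*28680 = 53402160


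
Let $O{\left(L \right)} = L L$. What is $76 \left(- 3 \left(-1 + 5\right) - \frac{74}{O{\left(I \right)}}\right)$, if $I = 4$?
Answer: $- \frac{2527}{2} \approx -1263.5$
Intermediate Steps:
$O{\left(L \right)} = L^{2}$
$76 \left(- 3 \left(-1 + 5\right) - \frac{74}{O{\left(I \right)}}\right) = 76 \left(- 3 \left(-1 + 5\right) - \frac{74}{4^{2}}\right) = 76 \left(\left(-3\right) 4 - \frac{74}{16}\right) = 76 \left(-12 - 74 \cdot \frac{1}{16}\right) = 76 \left(-12 - \frac{37}{8}\right) = 76 \left(- \frac{133}{8}\right) = - \frac{2527}{2}$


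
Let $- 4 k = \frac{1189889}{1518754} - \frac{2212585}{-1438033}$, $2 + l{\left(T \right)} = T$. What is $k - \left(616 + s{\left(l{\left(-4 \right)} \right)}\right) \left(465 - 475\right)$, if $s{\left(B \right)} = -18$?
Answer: $\frac{52236647959530013}{8736073483528} \approx 5979.4$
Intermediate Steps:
$l{\left(T \right)} = -2 + T$
$k = - \frac{5071471967427}{8736073483528}$ ($k = - \frac{\frac{1189889}{1518754} - \frac{2212585}{-1438033}}{4} = - \frac{1189889 \cdot \frac{1}{1518754} - - \frac{2212585}{1438033}}{4} = - \frac{\frac{1189889}{1518754} + \frac{2212585}{1438033}}{4} = \left(- \frac{1}{4}\right) \frac{5071471967427}{2184018370882} = - \frac{5071471967427}{8736073483528} \approx -0.58052$)
$k - \left(616 + s{\left(l{\left(-4 \right)} \right)}\right) \left(465 - 475\right) = - \frac{5071471967427}{8736073483528} - \left(616 - 18\right) \left(465 - 475\right) = - \frac{5071471967427}{8736073483528} - 598 \left(-10\right) = - \frac{5071471967427}{8736073483528} - -5980 = - \frac{5071471967427}{8736073483528} + 5980 = \frac{52236647959530013}{8736073483528}$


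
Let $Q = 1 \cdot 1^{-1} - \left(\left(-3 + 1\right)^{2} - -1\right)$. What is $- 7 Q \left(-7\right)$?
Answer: $-196$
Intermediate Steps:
$Q = -4$ ($Q = 1 \cdot 1 - \left(\left(-2\right)^{2} + 1\right) = 1 - \left(4 + 1\right) = 1 - 5 = -4$)
$- 7 Q \left(-7\right) = \left(-7\right) \left(-4\right) \left(-7\right) = 28 \left(-7\right) = -196$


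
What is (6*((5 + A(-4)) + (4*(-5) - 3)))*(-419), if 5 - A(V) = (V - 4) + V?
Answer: 2514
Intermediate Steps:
A(V) = 9 - 2*V (A(V) = 5 - ((V - 4) + V) = 5 - ((-4 + V) + V) = 5 - (-4 + 2*V) = 5 + (4 - 2*V) = 9 - 2*V)
(6*((5 + A(-4)) + (4*(-5) - 3)))*(-419) = (6*((5 + (9 - 2*(-4))) + (4*(-5) - 3)))*(-419) = (6*((5 + (9 + 8)) + (-20 - 3)))*(-419) = (6*((5 + 17) - 23))*(-419) = (6*(22 - 23))*(-419) = (6*(-1))*(-419) = -6*(-419) = 2514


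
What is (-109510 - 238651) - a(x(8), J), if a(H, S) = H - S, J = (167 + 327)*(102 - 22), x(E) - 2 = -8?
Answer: -308635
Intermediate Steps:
x(E) = -6 (x(E) = 2 - 8 = -6)
J = 39520 (J = 494*80 = 39520)
(-109510 - 238651) - a(x(8), J) = (-109510 - 238651) - (-6 - 1*39520) = -348161 - (-6 - 39520) = -348161 - 1*(-39526) = -348161 + 39526 = -308635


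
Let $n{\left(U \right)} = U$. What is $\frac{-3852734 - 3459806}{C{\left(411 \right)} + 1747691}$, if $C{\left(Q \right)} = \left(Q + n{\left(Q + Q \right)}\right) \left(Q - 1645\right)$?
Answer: $- \frac{7312540}{226169} \approx -32.332$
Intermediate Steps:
$C{\left(Q \right)} = 3 Q \left(-1645 + Q\right)$ ($C{\left(Q \right)} = \left(Q + \left(Q + Q\right)\right) \left(Q - 1645\right) = \left(Q + 2 Q\right) \left(-1645 + Q\right) = 3 Q \left(-1645 + Q\right)$)
$\frac{-3852734 - 3459806}{C{\left(411 \right)} + 1747691} = \frac{-3852734 - 3459806}{3 \cdot 411 \left(-1645 + 411\right) + 1747691} = - \frac{7312540}{3 \cdot 411 \left(-1234\right) + 1747691} = - \frac{7312540}{-1521522 + 1747691} = - \frac{7312540}{226169}$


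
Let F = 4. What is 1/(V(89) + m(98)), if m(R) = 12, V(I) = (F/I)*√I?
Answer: 267/3200 - √89/3200 ≈ 0.080489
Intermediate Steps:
V(I) = 4/√I (V(I) = (4/I)*√I = 4/√I)
1/(V(89) + m(98)) = 1/(4/√89 + 12) = 1/(4*(√89/89) + 12) = 1/(4*√89/89 + 12) = 1/(12 + 4*√89/89)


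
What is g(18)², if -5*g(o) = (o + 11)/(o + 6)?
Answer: 841/14400 ≈ 0.058403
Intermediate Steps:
g(o) = -(11 + o)/(5*(6 + o)) (g(o) = -(o + 11)/(5*(o + 6)) = -(11 + o)/(5*(6 + o)))
g(18)² = ((-11 - 1*18)/(5*(6 + 18)))² = ((⅕)*(-11 - 18)/24)² = ((⅕)*(1/24)*(-29))² = (-29/120)² = 841/14400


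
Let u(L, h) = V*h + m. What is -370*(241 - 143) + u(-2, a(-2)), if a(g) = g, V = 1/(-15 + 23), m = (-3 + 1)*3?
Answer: -145065/4 ≈ -36266.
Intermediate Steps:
m = -6 (m = -2*3 = -6)
V = ⅛ (V = 1/8 = ⅛ ≈ 0.12500)
u(L, h) = -6 + h/8 (u(L, h) = h/8 - 6 = -6 + h/8)
-370*(241 - 143) + u(-2, a(-2)) = -370*(241 - 143) + (-6 + (⅛)*(-2)) = -370*98 + (-6 - ¼) = -36260 - 25/4 = -145065/4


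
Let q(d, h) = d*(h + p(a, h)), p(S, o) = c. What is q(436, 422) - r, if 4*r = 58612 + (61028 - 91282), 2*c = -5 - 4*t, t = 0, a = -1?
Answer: 351625/2 ≈ 1.7581e+5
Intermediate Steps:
c = -5/2 (c = (-5 - 4*0)/2 = (-5 + 0)/2 = (½)*(-5) = -5/2 ≈ -2.5000)
p(S, o) = -5/2
q(d, h) = d*(-5/2 + h) (q(d, h) = d*(h - 5/2) = d*(-5/2 + h))
r = 14179/2 (r = (58612 + (61028 - 91282))/4 = (58612 - 30254)/4 = (¼)*28358 = 14179/2 ≈ 7089.5)
q(436, 422) - r = (½)*436*(-5 + 2*422) - 1*14179/2 = (½)*436*(-5 + 844) - 14179/2 = (½)*436*839 - 14179/2 = 182902 - 14179/2 = 351625/2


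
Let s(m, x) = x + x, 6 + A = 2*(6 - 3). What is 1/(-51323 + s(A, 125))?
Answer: -1/51073 ≈ -1.9580e-5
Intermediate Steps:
A = 0 (A = -6 + 2*(6 - 3) = -6 + 2*3 = -6 + 6 = 0)
s(m, x) = 2*x
1/(-51323 + s(A, 125)) = 1/(-51323 + 2*125) = 1/(-51323 + 250) = 1/(-51073) = -1/51073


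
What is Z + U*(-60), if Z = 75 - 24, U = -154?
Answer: 9291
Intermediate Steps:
Z = 51
Z + U*(-60) = 51 - 154*(-60) = 51 + 9240 = 9291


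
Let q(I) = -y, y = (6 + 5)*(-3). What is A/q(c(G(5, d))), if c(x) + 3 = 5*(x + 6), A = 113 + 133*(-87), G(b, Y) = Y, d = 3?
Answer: -11458/33 ≈ -347.21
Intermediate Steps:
A = -11458 (A = 113 - 11571 = -11458)
y = -33 (y = 11*(-3) = -33)
c(x) = 27 + 5*x (c(x) = -3 + 5*(x + 6) = -3 + 5*(6 + x) = -3 + (30 + 5*x) = 27 + 5*x)
q(I) = 33 (q(I) = -1*(-33) = 33)
A/q(c(G(5, d))) = -11458/33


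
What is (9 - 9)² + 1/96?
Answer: 1/96 ≈ 0.010417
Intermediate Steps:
(9 - 9)² + 1/96 = 0² + 1/96 = 0 + 1/96 = 1/96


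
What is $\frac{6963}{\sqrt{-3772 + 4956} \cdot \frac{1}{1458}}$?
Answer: $\frac{5076027 \sqrt{74}}{148} \approx 2.9504 \cdot 10^{5}$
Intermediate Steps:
$\frac{6963}{\sqrt{-3772 + 4956} \cdot \frac{1}{1458}} = \frac{6963}{\sqrt{1184} \cdot \frac{1}{1458}} = \frac{6963}{4 \sqrt{74} \cdot \frac{1}{1458}} = \frac{6963}{\frac{2}{729} \sqrt{74}} = 6963 \frac{729 \sqrt{74}}{148} = \frac{5076027 \sqrt{74}}{148}$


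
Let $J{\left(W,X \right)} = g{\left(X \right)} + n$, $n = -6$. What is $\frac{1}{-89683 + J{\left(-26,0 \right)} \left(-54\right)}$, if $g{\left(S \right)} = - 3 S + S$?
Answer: $- \frac{1}{89359} \approx -1.1191 \cdot 10^{-5}$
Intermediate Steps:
$g{\left(S \right)} = - 2 S$
$J{\left(W,X \right)} = -6 - 2 X$ ($J{\left(W,X \right)} = - 2 X - 6 = -6 - 2 X$)
$\frac{1}{-89683 + J{\left(-26,0 \right)} \left(-54\right)} = \frac{1}{-89683 + \left(-6 - 0\right) \left(-54\right)} = \frac{1}{-89683 + \left(-6 + 0\right) \left(-54\right)} = \frac{1}{-89683 - -324} = \frac{1}{-89683 + 324} = \frac{1}{-89359} = - \frac{1}{89359}$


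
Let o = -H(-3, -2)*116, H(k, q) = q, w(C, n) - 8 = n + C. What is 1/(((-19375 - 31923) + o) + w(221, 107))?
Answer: -1/50730 ≈ -1.9712e-5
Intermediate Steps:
w(C, n) = 8 + C + n (w(C, n) = 8 + (n + C) = 8 + (C + n) = 8 + C + n)
o = 232 (o = -1*(-2)*116 = 2*116 = 232)
1/(((-19375 - 31923) + o) + w(221, 107)) = 1/(((-19375 - 31923) + 232) + (8 + 221 + 107)) = 1/((-51298 + 232) + 336) = 1/(-51066 + 336) = 1/(-50730) = -1/50730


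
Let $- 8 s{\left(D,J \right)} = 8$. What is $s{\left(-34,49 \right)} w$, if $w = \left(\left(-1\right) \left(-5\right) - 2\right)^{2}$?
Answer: $-9$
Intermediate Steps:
$s{\left(D,J \right)} = -1$ ($s{\left(D,J \right)} = \left(- \frac{1}{8}\right) 8 = -1$)
$w = 9$ ($w = \left(5 - 2\right)^{2} = 3^{2} = 9$)
$s{\left(-34,49 \right)} w = \left(-1\right) 9 = -9$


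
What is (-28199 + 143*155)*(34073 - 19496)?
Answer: -87957618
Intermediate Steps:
(-28199 + 143*155)*(34073 - 19496) = (-28199 + 22165)*14577 = -6034*14577 = -87957618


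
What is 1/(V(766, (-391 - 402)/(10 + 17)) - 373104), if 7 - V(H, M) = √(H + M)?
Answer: -10073619/3758437008154 + 3*√59667/3758437008154 ≈ -2.6801e-6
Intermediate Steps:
V(H, M) = 7 - √(H + M)
1/(V(766, (-391 - 402)/(10 + 17)) - 373104) = 1/((7 - √(766 + (-391 - 402)/(10 + 17))) - 373104) = 1/((7 - √(766 - 793/27)) - 373104) = 1/((7 - √(19889/27)) - 373104) = 1/((7 - √59667/9) - 373104) = 1/(-373097 - √59667/9)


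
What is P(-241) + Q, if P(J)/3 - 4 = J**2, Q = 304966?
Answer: 479221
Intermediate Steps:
P(J) = 12 + 3*J**2
P(-241) + Q = (12 + 3*(-241)**2) + 304966 = (12 + 3*58081) + 304966 = (12 + 174243) + 304966 = 174255 + 304966 = 479221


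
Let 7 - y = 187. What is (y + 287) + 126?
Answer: 233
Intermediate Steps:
y = -180 (y = 7 - 1*187 = 7 - 187 = -180)
(y + 287) + 126 = (-180 + 287) + 126 = 107 + 126 = 233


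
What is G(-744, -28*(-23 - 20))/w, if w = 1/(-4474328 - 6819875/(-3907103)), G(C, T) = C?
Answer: 13006350227740296/3907103 ≈ 3.3289e+9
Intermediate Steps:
w = -3907103/17481653531909 (w = 1/(-4474328 - 6819875*(-1/3907103)) = 1/(-4474328 + 6819875/3907103) = 1/(-17481653531909/3907103) = -3907103/17481653531909 ≈ -2.2350e-7)
G(-744, -28*(-23 - 20))/w = -744/(-3907103/17481653531909) = -744*(-17481653531909/3907103) = 13006350227740296/3907103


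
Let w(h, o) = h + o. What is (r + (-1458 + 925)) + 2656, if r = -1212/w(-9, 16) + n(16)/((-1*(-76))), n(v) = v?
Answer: 259359/133 ≈ 1950.1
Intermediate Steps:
r = -23000/133 (r = -1212/(-9 + 16) + 16/((-1*(-76))) = -1212/7 + 16/76 = -1212*⅐ + 16*(1/76) = -1212/7 + 4/19 = -23000/133 ≈ -172.93)
(r + (-1458 + 925)) + 2656 = (-23000/133 + (-1458 + 925)) + 2656 = (-23000/133 - 533) + 2656 = -93889/133 + 2656 = 259359/133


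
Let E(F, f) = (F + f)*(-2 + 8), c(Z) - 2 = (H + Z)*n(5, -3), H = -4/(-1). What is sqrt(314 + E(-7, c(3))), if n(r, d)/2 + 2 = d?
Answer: 2*I*sqrt(34) ≈ 11.662*I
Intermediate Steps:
n(r, d) = -4 + 2*d
H = 4 (H = -4*(-1) = 4)
c(Z) = -38 - 10*Z (c(Z) = 2 + (4 + Z)*(-4 + 2*(-3)) = 2 + (4 + Z)*(-4 - 6) = 2 + (4 + Z)*(-10) = 2 + (-40 - 10*Z) = -38 - 10*Z)
E(F, f) = 6*F + 6*f (E(F, f) = (F + f)*6 = 6*F + 6*f)
sqrt(314 + E(-7, c(3))) = sqrt(314 + (6*(-7) + 6*(-38 - 10*3))) = sqrt(314 + (-42 + 6*(-38 - 30))) = sqrt(314 + (-42 + 6*(-68))) = sqrt(314 + (-42 - 408)) = sqrt(314 - 450) = sqrt(-136) = 2*I*sqrt(34)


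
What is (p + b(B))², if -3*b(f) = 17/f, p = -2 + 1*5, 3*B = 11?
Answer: 256/121 ≈ 2.1157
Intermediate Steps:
B = 11/3 (B = (⅓)*11 = 11/3 ≈ 3.6667)
p = 3 (p = -2 + 5 = 3)
b(f) = -17/(3*f)
(p + b(B))² = (3 - 17/(3*11/3))² = (3 - 17/3*3/11)² = (3 - 17/11)² = (16/11)² = 256/121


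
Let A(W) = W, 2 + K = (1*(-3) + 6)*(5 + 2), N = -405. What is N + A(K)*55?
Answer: 640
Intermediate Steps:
K = 19 (K = -2 + (1*(-3) + 6)*(5 + 2) = -2 + (-3 + 6)*7 = -2 + 3*7 = -2 + 21 = 19)
N + A(K)*55 = -405 + 19*55 = -405 + 1045 = 640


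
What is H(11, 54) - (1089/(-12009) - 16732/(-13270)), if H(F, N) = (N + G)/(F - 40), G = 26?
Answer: -3026129597/770237245 ≈ -3.9288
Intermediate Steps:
H(F, N) = (26 + N)/(-40 + F) (H(F, N) = (N + 26)/(F - 40) = (26 + N)/(-40 + F))
H(11, 54) - (1089/(-12009) - 16732/(-13270)) = (26 + 54)/(-40 + 11) - (1089/(-12009) - 16732/(-13270)) = 80/(-29) - (1089*(-1/12009) - 16732*(-1/13270)) = -1/29*80 - (-363/4003 + 8366/6635) = -80/29 - 1*31080593/26559905 = -80/29 - 31080593/26559905 = -3026129597/770237245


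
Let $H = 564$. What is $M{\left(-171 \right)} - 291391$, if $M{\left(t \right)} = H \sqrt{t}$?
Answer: $-291391 + 1692 i \sqrt{19} \approx -2.9139 \cdot 10^{5} + 7375.3 i$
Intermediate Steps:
$M{\left(t \right)} = 564 \sqrt{t}$
$M{\left(-171 \right)} - 291391 = 564 \sqrt{-171} - 291391 = 564 \cdot 3 i \sqrt{19} - 291391 = 1692 i \sqrt{19} - 291391 = -291391 + 1692 i \sqrt{19}$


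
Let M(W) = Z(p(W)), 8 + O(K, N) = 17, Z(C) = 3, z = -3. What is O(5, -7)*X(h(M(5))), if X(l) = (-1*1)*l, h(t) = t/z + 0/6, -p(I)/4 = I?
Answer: 9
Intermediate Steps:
p(I) = -4*I
O(K, N) = 9 (O(K, N) = -8 + 17 = 9)
M(W) = 3
h(t) = -t/3 (h(t) = t/(-3) + 0/6 = t*(-⅓) + 0*(⅙) = -t/3 + 0 = -t/3)
X(l) = -l
O(5, -7)*X(h(M(5))) = 9*(-(-1)*3/3) = 9*(-1*(-1)) = 9*1 = 9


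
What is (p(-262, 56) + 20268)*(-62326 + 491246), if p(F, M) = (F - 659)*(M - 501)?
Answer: 184484067960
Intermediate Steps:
p(F, M) = (-659 + F)*(-501 + M)
(p(-262, 56) + 20268)*(-62326 + 491246) = ((330159 - 659*56 - 501*(-262) - 262*56) + 20268)*(-62326 + 491246) = ((330159 - 36904 + 131262 - 14672) + 20268)*428920 = (409845 + 20268)*428920 = 430113*428920 = 184484067960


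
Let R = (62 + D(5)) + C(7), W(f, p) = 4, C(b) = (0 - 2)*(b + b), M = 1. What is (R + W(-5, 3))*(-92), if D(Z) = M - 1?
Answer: -3496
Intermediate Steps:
D(Z) = 0 (D(Z) = 1 - 1 = 0)
C(b) = -4*b
R = 34 (R = (62 + 0) - 4*7 = 62 - 28 = 34)
(R + W(-5, 3))*(-92) = (34 + 4)*(-92) = 38*(-92) = -3496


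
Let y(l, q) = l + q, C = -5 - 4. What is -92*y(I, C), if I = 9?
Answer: 0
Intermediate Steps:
C = -9
-92*y(I, C) = -92*(9 - 9) = -92*0 = 0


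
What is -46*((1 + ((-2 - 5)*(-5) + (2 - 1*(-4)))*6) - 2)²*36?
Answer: -99401400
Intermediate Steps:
-46*((1 + ((-2 - 5)*(-5) + (2 - 1*(-4)))*6) - 2)²*36 = -46*((1 + (-7*(-5) + (2 + 4))*6) - 2)²*36 = -46*((1 + (35 + 6)*6) - 2)²*36 = -46*((1 + 41*6) - 2)²*36 = -46*((1 + 246) - 2)²*36 = -46*(247 - 2)²*36 = -46*245²*36 = -46*60025*36 = -2761150*36 = -99401400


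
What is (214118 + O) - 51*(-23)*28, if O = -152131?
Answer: 94831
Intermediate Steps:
(214118 + O) - 51*(-23)*28 = (214118 - 152131) - 51*(-23)*28 = 61987 + 1173*28 = 61987 + 32844 = 94831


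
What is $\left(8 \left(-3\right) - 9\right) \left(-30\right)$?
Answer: $990$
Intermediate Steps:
$\left(8 \left(-3\right) - 9\right) \left(-30\right) = \left(-24 - 9\right) \left(-30\right) = \left(-33\right) \left(-30\right) = 990$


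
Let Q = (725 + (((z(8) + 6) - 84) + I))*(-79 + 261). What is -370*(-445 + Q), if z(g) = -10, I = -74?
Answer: -37747770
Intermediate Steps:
Q = 102466 (Q = (725 + (((-10 + 6) - 84) - 74))*(-79 + 261) = (725 + ((-4 - 84) - 74))*182 = (725 + (-88 - 74))*182 = (725 - 162)*182 = 563*182 = 102466)
-370*(-445 + Q) = -370*(-445 + 102466) = -370*102021 = -37747770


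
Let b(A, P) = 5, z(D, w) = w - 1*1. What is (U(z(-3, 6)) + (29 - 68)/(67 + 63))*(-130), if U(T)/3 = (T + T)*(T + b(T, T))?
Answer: -38961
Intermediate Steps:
z(D, w) = -1 + w (z(D, w) = w - 1 = -1 + w)
U(T) = 6*T*(5 + T) (U(T) = 3*((T + T)*(T + 5)) = 3*((2*T)*(5 + T)) = 3*(2*T*(5 + T)) = 6*T*(5 + T))
(U(z(-3, 6)) + (29 - 68)/(67 + 63))*(-130) = (6*(-1 + 6)*(5 + (-1 + 6)) + (29 - 68)/(67 + 63))*(-130) = (6*5*(5 + 5) - 39/130)*(-130) = (6*5*10 - 39*1/130)*(-130) = (300 - 3/10)*(-130) = (2997/10)*(-130) = -38961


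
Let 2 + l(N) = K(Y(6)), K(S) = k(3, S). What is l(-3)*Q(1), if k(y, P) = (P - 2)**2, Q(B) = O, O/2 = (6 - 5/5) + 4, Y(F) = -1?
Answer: 126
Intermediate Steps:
O = 18 (O = 2*((6 - 5/5) + 4) = 2*((6 - 5*1/5) + 4) = 2*((6 - 1) + 4) = 2*(5 + 4) = 2*9 = 18)
Q(B) = 18
k(y, P) = (-2 + P)**2
K(S) = (-2 + S)**2
l(N) = 7 (l(N) = -2 + (-2 - 1)**2 = -2 + (-3)**2 = -2 + 9 = 7)
l(-3)*Q(1) = 7*18 = 126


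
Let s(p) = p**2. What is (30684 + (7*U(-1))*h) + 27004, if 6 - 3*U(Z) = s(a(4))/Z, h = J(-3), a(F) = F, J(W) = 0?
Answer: 57688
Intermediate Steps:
h = 0
U(Z) = 2 - 16/(3*Z) (U(Z) = 2 - 4**2/(3*Z) = 2 - 16/(3*Z))
(30684 + (7*U(-1))*h) + 27004 = (30684 + (7*(2 - 16/3/(-1)))*0) + 27004 = (30684 + (7*(2 - 16/3*(-1)))*0) + 27004 = (30684 + (7*(2 + 16/3))*0) + 27004 = (30684 + (7*(22/3))*0) + 27004 = (30684 + (154/3)*0) + 27004 = (30684 + 0) + 27004 = 30684 + 27004 = 57688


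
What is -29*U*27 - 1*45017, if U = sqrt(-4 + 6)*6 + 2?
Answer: -46583 - 4698*sqrt(2) ≈ -53227.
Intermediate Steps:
U = 2 + 6*sqrt(2) (U = sqrt(2)*6 + 2 = 6*sqrt(2) + 2 = 2 + 6*sqrt(2) ≈ 10.485)
-29*U*27 - 1*45017 = -29*(2 + 6*sqrt(2))*27 - 1*45017 = (-58 - 174*sqrt(2))*27 - 45017 = (-1566 - 4698*sqrt(2)) - 45017 = -46583 - 4698*sqrt(2)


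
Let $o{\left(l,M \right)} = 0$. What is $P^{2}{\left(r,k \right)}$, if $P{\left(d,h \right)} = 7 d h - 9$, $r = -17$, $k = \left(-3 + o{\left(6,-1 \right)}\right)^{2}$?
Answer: $1166400$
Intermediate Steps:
$k = 9$ ($k = \left(-3 + 0\right)^{2} = \left(-3\right)^{2} = 9$)
$P{\left(d,h \right)} = -9 + 7 d h$ ($P{\left(d,h \right)} = 7 d h - 9 = -9 + 7 d h$)
$P^{2}{\left(r,k \right)} = \left(-9 + 7 \left(-17\right) 9\right)^{2} = \left(-9 - 1071\right)^{2} = \left(-1080\right)^{2} = 1166400$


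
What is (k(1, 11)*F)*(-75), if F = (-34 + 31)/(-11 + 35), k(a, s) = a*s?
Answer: 825/8 ≈ 103.13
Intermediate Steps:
F = -1/8 (F = -3/24 = -3*1/24 = -1/8 ≈ -0.12500)
(k(1, 11)*F)*(-75) = ((1*11)*(-1/8))*(-75) = (11*(-1/8))*(-75) = -11/8*(-75) = 825/8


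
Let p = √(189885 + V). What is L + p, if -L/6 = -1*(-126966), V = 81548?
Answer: -761796 + √271433 ≈ -7.6128e+5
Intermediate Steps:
p = √271433 (p = √(189885 + 81548) = √271433 ≈ 520.99)
L = -761796 (L = -(-6)*(-126966) = -6*126966 = -761796)
L + p = -761796 + √271433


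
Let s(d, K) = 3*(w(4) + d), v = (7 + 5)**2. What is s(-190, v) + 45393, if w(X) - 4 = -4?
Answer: 44823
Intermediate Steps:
v = 144 (v = 12**2 = 144)
w(X) = 0 (w(X) = 4 - 4 = 0)
s(d, K) = 3*d (s(d, K) = 3*(0 + d) = 3*d)
s(-190, v) + 45393 = 3*(-190) + 45393 = -570 + 45393 = 44823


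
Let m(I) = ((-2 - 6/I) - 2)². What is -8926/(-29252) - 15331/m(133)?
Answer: -1982567007181/2116703972 ≈ -936.63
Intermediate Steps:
m(I) = (-4 - 6/I)² (m(I) = ((-2 - 6/I) - 2)² = (-4 - 6/I)²)
-8926/(-29252) - 15331/m(133) = -8926/(-29252) - 15331*17689/(4*(3 + 2*133)²) = -8926*(-1/29252) - 15331*17689/(4*(3 + 266)²) = 4463/14626 - 15331/(4*(1/17689)*269²) = 4463/14626 - 15331/(4*(1/17689)*72361) = 4463/14626 - 15331/289444/17689 = 4463/14626 - 15331*17689/289444 = 4463/14626 - 271190059/289444 = -1982567007181/2116703972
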